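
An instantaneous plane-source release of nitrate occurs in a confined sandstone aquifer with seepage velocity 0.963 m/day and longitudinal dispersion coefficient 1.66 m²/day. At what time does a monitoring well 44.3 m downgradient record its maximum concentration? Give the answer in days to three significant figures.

44.2 days

For the 1D instantaneous-source solution, setting ∂C/∂t = 0 at fixed x gives v²t² + 2Dt − x² = 0, so t = (√(D² + v²x²) − D)/v².
√(D² + v²x²) = √(1.66² + 0.963² × 44.3²) = 42.69; v² = 0.927369.
t = (42.69 − 1.66)/0.927369 = 44.2 days (vs. the pure-advection estimate x/v = 46.0 d).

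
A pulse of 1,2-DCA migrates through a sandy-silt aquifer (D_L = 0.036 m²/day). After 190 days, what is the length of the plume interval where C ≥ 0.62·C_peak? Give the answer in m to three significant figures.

7.23 m

The plume is Gaussian with σ = √(2Dt) = √(2 × 0.036 × 190) = 3.699 m.
C/C_peak = exp(−Δx²/(2σ²)) = 0.62 ⇒ Δx = σ·√(−2 ln 0.62) = 3.699 × 0.9778 = 3.617 m.
Width = 2Δx = 7.23 m.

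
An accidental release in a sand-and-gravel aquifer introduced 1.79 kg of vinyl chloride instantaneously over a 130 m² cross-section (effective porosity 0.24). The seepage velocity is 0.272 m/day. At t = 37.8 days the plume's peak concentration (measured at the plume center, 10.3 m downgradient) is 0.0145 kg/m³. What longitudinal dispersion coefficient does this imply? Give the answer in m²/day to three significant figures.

0.0330 m²/day

At the plume center C_max = M/(n_e·A·√(4πDt)), so D = M²/(4πt·(n_e·A·C_max)²).
n_e·A·C_max = 0.24 × 130 × 0.0145 = 0.4524 kg/m.
D = 1.79²/(4π × 37.8 × 0.4524²) = 0.0330 m²/day.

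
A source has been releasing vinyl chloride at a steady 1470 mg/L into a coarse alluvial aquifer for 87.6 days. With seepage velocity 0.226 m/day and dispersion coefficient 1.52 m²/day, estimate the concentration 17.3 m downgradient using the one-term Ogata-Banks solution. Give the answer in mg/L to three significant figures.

824 mg/L

For a continuous step input, C/C₀ ≈ ½·erfc((x−vt)/(2√(Dt))).
vt = 0.226 × 87.6 = 19.7976 m and 2√(Dt) = 2√(1.52 × 87.6) = 23.08 m.
Argument (x−vt)/(2√(Dt)) = (17.3 − 19.7976)/23.08 = -0.1082; ½·erfc(-0.1082) = 0.5608.
C = 1470 × 0.5608 = 824 mg/L.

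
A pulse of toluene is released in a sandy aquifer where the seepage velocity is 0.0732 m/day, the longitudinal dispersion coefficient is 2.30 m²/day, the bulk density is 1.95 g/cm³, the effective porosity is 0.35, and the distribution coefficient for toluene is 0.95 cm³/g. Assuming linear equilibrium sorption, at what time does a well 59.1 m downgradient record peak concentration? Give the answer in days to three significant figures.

3050 days

Retardation factor R = 1 + ρ_b·K_d/n = 1 + 1.95 × 0.95/0.35 = 6.293.
Sorption retards both mechanisms: v_R = v/R = 0.01163 m/day, D_R = D/R = 0.3655 m²/day.
Peak time from v_R²t² + 2D_R t − x² = 0: t = (√(D_R² + v_R²x²) − D_R)/v_R².
√(D_R² + v_R²x²) = √(0.3655² + 0.01163² × 59.1²) = 0.7785; v_R² = 0.0001353.
t = (0.7785 − 0.3655)/0.0001353 = 3050 days.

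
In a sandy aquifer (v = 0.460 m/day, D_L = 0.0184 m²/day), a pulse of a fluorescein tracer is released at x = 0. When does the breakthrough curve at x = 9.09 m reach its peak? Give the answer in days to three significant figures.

For the 1D instantaneous-source solution, setting ∂C/∂t = 0 at fixed x gives v²t² + 2Dt − x² = 0, so t = (√(D² + v²x²) − D)/v².
√(D² + v²x²) = √(0.0184² + 0.460² × 9.09²) = 4.181; v² = 0.2116.
t = (4.181 − 0.0184)/0.2116 = 19.7 days (vs. the pure-advection estimate x/v = 19.8 d).

19.7 days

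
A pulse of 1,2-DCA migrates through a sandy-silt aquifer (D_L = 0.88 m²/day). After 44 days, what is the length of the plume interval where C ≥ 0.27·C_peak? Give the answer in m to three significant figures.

The plume is Gaussian with σ = √(2Dt) = √(2 × 0.88 × 44) = 8.800 m.
C/C_peak = exp(−Δx²/(2σ²)) = 0.27 ⇒ Δx = σ·√(−2 ln 0.27) = 8.800 × 1.618 = 14.24 m.
Width = 2Δx = 28.5 m.

28.5 m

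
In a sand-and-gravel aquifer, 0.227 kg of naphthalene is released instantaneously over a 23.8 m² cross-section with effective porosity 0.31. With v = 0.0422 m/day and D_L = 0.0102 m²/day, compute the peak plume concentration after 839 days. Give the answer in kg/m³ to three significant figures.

The peak of an instantaneous 1D plume sits at x = vt; there the Gaussian factor is 1 and C_max = M/(n_e·A·√(4πDt)), where n_e·A is the pore area the mass is dissolved in.
√(4πDt) = √(4π × 0.0102 × 839) = 10.37 m, so C_max = 0.227/(0.31 × 23.8 × 10.37) = 0.00297 kg/m³.

0.00297 kg/m³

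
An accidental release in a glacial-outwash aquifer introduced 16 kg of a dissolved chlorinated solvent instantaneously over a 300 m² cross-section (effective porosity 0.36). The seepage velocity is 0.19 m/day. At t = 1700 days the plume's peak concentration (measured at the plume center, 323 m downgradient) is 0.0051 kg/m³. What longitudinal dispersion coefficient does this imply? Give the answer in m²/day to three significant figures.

0.0395 m²/day

At the plume center C_max = M/(n_e·A·√(4πDt)), so D = M²/(4πt·(n_e·A·C_max)²).
n_e·A·C_max = 0.36 × 300 × 0.0051 = 0.5508 kg/m.
D = 16²/(4π × 1700 × 0.5508²) = 0.0395 m²/day.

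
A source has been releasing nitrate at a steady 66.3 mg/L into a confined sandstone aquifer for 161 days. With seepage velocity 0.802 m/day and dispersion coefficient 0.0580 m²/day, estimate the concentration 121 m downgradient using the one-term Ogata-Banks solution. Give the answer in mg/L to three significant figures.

For a continuous step input, C/C₀ ≈ ½·erfc((x−vt)/(2√(Dt))).
vt = 0.802 × 161 = 129.122 m and 2√(Dt) = 2√(0.0580 × 161) = 6.112 m.
Argument (x−vt)/(2√(Dt)) = (121 − 129.122)/6.112 = -1.329; ½·erfc(-1.329) = 0.9699.
C = 66.3 × 0.9699 = 64.3 mg/L.

64.3 mg/L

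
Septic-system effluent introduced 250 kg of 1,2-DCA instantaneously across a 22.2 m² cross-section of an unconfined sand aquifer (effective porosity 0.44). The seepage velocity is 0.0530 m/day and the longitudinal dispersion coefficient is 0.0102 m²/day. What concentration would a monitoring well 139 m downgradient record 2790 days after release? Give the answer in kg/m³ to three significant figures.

For an instantaneous plane source, C(x,t) = M/(n_e·A·√(4πDt)) · exp(−(x−vt)²/(4Dt)), with n_e·A the pore (flow) area.
Plume center vt = 0.0530 × 2790 = 147.87 m, so the well at 139 m is 8.87 m upgradient of the peak.
√(4πDt) = 18.91 m, giving peak height M/(n_e·A·√(4πDt)) = 250/(0.44 × 22.2 × 18.91) = 1.353 kg/m³.
(x−vt)²/(4Dt) = (-8.87)²/(4 × 0.0102 × 2790) = 0.6912; exp(−0.6912) = 0.5010.
C = 1.353 × 0.5010 = 0.678 kg/m³.

0.678 kg/m³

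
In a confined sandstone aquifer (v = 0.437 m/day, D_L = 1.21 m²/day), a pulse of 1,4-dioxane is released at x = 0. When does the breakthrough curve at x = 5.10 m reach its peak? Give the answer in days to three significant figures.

6.94 days

For the 1D instantaneous-source solution, setting ∂C/∂t = 0 at fixed x gives v²t² + 2Dt − x² = 0, so t = (√(D² + v²x²) − D)/v².
√(D² + v²x²) = √(1.21² + 0.437² × 5.10²) = 2.536; v² = 0.190969.
t = (2.536 − 1.21)/0.190969 = 6.94 days (vs. the pure-advection estimate x/v = 11.7 d).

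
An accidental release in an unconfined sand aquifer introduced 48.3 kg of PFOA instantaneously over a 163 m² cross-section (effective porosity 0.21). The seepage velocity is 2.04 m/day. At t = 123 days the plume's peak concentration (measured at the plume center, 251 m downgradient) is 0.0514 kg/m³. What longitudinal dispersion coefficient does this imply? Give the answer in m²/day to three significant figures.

At the plume center C_max = M/(n_e·A·√(4πDt)), so D = M²/(4πt·(n_e·A·C_max)²).
n_e·A·C_max = 0.21 × 163 × 0.0514 = 1.759 kg/m.
D = 48.3²/(4π × 123 × 1.759²) = 0.488 m²/day.

0.488 m²/day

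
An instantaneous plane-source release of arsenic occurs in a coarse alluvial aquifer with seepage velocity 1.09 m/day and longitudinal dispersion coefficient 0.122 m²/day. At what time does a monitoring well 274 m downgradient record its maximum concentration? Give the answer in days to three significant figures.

For the 1D instantaneous-source solution, setting ∂C/∂t = 0 at fixed x gives v²t² + 2Dt − x² = 0, so t = (√(D² + v²x²) − D)/v².
√(D² + v²x²) = √(0.122² + 1.09² × 274²) = 298.7; v² = 1.1881.
t = (298.7 − 0.122)/1.1881 = 251 days (vs. the pure-advection estimate x/v = 251 d).

251 days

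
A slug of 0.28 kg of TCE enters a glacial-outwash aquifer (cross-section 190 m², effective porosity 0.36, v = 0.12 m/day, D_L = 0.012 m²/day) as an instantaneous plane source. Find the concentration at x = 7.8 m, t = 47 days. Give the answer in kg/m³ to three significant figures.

For an instantaneous plane source, C(x,t) = M/(n_e·A·√(4πDt)) · exp(−(x−vt)²/(4Dt)), with n_e·A the pore (flow) area.
Plume center vt = 0.12 × 47 = 5.64 m, so the well at 7.8 m is 2.16 m downgradient of the peak.
√(4πDt) = 2.662 m, giving peak height M/(n_e·A·√(4πDt)) = 0.28/(0.36 × 190 × 2.662) = 0.001538 kg/m³.
(x−vt)²/(4Dt) = (2.16)²/(4 × 0.012 × 47) = 2.068; exp(−2.068) = 0.1264.
C = 0.001538 × 0.1264 = 0.000194 kg/m³.

0.000194 kg/m³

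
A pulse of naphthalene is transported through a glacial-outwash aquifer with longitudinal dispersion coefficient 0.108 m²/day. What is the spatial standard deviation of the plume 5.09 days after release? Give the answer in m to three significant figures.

1.05 m

Dispersive spreading gives a Gaussian with σ² = 2Dt; advection only shifts the center.
σ = √(2 × 0.108 × 5.09) = 1.05 m.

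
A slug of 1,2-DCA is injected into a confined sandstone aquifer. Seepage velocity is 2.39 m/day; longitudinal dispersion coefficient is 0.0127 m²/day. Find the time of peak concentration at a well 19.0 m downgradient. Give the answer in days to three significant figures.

7.95 days

For the 1D instantaneous-source solution, setting ∂C/∂t = 0 at fixed x gives v²t² + 2Dt − x² = 0, so t = (√(D² + v²x²) − D)/v².
√(D² + v²x²) = √(0.0127² + 2.39² × 19.0²) = 45.41; v² = 5.7121.
t = (45.41 − 0.0127)/5.7121 = 7.95 days (vs. the pure-advection estimate x/v = 7.95 d).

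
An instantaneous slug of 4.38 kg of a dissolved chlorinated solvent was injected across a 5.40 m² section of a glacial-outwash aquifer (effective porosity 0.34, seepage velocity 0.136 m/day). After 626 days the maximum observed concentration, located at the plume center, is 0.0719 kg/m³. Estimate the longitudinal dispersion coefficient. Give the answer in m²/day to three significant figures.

0.140 m²/day

At the plume center C_max = M/(n_e·A·√(4πDt)), so D = M²/(4πt·(n_e·A·C_max)²).
n_e·A·C_max = 0.34 × 5.40 × 0.0719 = 0.1320 kg/m.
D = 4.38²/(4π × 626 × 0.1320²) = 0.140 m²/day.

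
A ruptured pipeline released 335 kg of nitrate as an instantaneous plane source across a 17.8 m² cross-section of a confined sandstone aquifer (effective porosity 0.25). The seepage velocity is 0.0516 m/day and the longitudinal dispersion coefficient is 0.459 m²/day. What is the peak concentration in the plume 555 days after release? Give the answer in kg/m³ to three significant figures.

1.33 kg/m³

The peak of an instantaneous 1D plume sits at x = vt; there the Gaussian factor is 1 and C_max = M/(n_e·A·√(4πDt)), where n_e·A is the pore area the mass is dissolved in.
√(4πDt) = √(4π × 0.459 × 555) = 56.58 m, so C_max = 335/(0.25 × 17.8 × 56.58) = 1.33 kg/m³.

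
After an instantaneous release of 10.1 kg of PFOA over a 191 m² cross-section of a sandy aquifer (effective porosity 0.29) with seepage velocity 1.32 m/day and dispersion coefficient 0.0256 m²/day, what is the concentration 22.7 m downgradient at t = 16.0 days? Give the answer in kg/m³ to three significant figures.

For an instantaneous plane source, C(x,t) = M/(n_e·A·√(4πDt)) · exp(−(x−vt)²/(4Dt)), with n_e·A the pore (flow) area.
Plume center vt = 1.32 × 16.0 = 21.12 m, so the well at 22.7 m is 1.58 m downgradient of the peak.
√(4πDt) = 2.269 m, giving peak height M/(n_e·A·√(4πDt)) = 10.1/(0.29 × 191 × 2.269) = 0.08036 kg/m³.
(x−vt)²/(4Dt) = (1.58)²/(4 × 0.0256 × 16.0) = 1.524; exp(−1.524) = 0.2178.
C = 0.08036 × 0.2178 = 0.0175 kg/m³.

0.0175 kg/m³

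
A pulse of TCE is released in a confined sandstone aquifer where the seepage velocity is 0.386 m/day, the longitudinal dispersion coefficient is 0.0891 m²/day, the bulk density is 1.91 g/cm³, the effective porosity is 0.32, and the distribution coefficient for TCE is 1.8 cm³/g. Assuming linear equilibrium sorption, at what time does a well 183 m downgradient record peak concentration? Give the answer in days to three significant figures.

Retardation factor R = 1 + ρ_b·K_d/n = 1 + 1.91 × 1.8/0.32 = 11.74.
Sorption retards both mechanisms: v_R = v/R = 0.03288 m/day, D_R = D/R = 0.007589 m²/day.
Peak time from v_R²t² + 2D_R t − x² = 0: t = (√(D_R² + v_R²x²) − D_R)/v_R².
√(D_R² + v_R²x²) = √(0.007589² + 0.03288² × 183²) = 6.017; v_R² = 0.001081.
t = (6.017 − 0.007589)/0.001081 = 5560 days.

5560 days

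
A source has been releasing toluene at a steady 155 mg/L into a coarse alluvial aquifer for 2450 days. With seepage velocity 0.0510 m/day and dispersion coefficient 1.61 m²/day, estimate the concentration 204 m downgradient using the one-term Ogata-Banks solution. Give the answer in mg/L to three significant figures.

28.9 mg/L

For a continuous step input, C/C₀ ≈ ½·erfc((x−vt)/(2√(Dt))).
vt = 0.0510 × 2450 = 124.95 m and 2√(Dt) = 2√(1.61 × 2450) = 125.6 m.
Argument (x−vt)/(2√(Dt)) = (204 − 124.95)/125.6 = 0.6294; ½·erfc(0.6294) = 0.1867.
C = 155 × 0.1867 = 28.9 mg/L.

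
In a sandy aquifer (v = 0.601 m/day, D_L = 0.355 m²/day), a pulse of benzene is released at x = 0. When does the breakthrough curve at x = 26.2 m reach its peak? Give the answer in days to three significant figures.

42.6 days

For the 1D instantaneous-source solution, setting ∂C/∂t = 0 at fixed x gives v²t² + 2Dt − x² = 0, so t = (√(D² + v²x²) − D)/v².
√(D² + v²x²) = √(0.355² + 0.601² × 26.2²) = 15.75; v² = 0.361201.
t = (15.75 − 0.355)/0.361201 = 42.6 days (vs. the pure-advection estimate x/v = 43.6 d).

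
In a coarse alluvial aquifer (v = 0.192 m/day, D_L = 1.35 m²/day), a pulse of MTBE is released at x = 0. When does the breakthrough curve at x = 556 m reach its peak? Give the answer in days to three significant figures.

2860 days

For the 1D instantaneous-source solution, setting ∂C/∂t = 0 at fixed x gives v²t² + 2Dt − x² = 0, so t = (√(D² + v²x²) − D)/v².
√(D² + v²x²) = √(1.35² + 0.192² × 556²) = 106.8; v² = 0.036864.
t = (106.8 − 1.35)/0.036864 = 2860 days (vs. the pure-advection estimate x/v = 2900 d).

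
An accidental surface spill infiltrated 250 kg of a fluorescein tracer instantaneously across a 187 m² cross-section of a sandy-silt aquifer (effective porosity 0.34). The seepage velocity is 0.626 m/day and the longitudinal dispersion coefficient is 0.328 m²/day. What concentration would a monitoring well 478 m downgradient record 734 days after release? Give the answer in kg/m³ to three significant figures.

For an instantaneous plane source, C(x,t) = M/(n_e·A·√(4πDt)) · exp(−(x−vt)²/(4Dt)), with n_e·A the pore (flow) area.
Plume center vt = 0.626 × 734 = 459.484 m, so the well at 478 m is 18.516 m downgradient of the peak.
√(4πDt) = 55.00 m, giving peak height M/(n_e·A·√(4πDt)) = 250/(0.34 × 187 × 55.00) = 0.07149 kg/m³.
(x−vt)²/(4Dt) = (18.516)²/(4 × 0.328 × 734) = 0.3560; exp(−0.3560) = 0.7005.
C = 0.07149 × 0.7005 = 0.0501 kg/m³.

0.0501 kg/m³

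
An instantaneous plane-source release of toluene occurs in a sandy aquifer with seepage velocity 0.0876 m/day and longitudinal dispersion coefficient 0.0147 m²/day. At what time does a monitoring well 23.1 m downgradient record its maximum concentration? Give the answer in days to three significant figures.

262 days

For the 1D instantaneous-source solution, setting ∂C/∂t = 0 at fixed x gives v²t² + 2Dt − x² = 0, so t = (√(D² + v²x²) − D)/v².
√(D² + v²x²) = √(0.0147² + 0.0876² × 23.1²) = 2.024; v² = 0.00767376.
t = (2.024 − 0.0147)/0.00767376 = 262 days (vs. the pure-advection estimate x/v = 264 d).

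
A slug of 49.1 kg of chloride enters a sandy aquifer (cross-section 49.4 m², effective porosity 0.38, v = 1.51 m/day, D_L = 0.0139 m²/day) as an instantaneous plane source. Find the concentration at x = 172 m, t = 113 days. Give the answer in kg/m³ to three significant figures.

For an instantaneous plane source, C(x,t) = M/(n_e·A·√(4πDt)) · exp(−(x−vt)²/(4Dt)), with n_e·A the pore (flow) area.
Plume center vt = 1.51 × 113 = 170.63 m, so the well at 172 m is 1.37 m downgradient of the peak.
√(4πDt) = 4.443 m, giving peak height M/(n_e·A·√(4πDt)) = 49.1/(0.38 × 49.4 × 4.443) = 0.5887 kg/m³.
(x−vt)²/(4Dt) = (1.37)²/(4 × 0.0139 × 113) = 0.2987; exp(−0.2987) = 0.7418.
C = 0.5887 × 0.7418 = 0.437 kg/m³.

0.437 kg/m³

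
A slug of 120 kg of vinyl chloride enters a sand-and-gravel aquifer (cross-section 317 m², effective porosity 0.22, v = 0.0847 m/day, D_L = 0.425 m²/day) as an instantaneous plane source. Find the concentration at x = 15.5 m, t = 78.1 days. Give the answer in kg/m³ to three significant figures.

0.0465 kg/m³

For an instantaneous plane source, C(x,t) = M/(n_e·A·√(4πDt)) · exp(−(x−vt)²/(4Dt)), with n_e·A the pore (flow) area.
Plume center vt = 0.0847 × 78.1 = 6.61507 m, so the well at 15.5 m is 8.88493 m downgradient of the peak.
√(4πDt) = 20.42 m, giving peak height M/(n_e·A·√(4πDt)) = 120/(0.22 × 317 × 20.42) = 0.08426 kg/m³.
(x−vt)²/(4Dt) = (8.88493)²/(4 × 0.425 × 78.1) = 0.5946; exp(−0.5946) = 0.5518.
C = 0.08426 × 0.5518 = 0.0465 kg/m³.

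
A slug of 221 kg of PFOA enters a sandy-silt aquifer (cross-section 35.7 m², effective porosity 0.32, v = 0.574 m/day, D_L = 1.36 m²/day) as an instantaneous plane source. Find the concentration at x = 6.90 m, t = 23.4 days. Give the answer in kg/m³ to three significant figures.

For an instantaneous plane source, C(x,t) = M/(n_e·A·√(4πDt)) · exp(−(x−vt)²/(4Dt)), with n_e·A the pore (flow) area.
Plume center vt = 0.574 × 23.4 = 13.4316 m, so the well at 6.90 m is 6.5316 m upgradient of the peak.
√(4πDt) = 20.00 m, giving peak height M/(n_e·A·√(4πDt)) = 221/(0.32 × 35.7 × 20.00) = 0.9673 kg/m³.
(x−vt)²/(4Dt) = (-6.5316)²/(4 × 1.36 × 23.4) = 0.3351; exp(−0.3351) = 0.7153.
C = 0.9673 × 0.7153 = 0.692 kg/m³.

0.692 kg/m³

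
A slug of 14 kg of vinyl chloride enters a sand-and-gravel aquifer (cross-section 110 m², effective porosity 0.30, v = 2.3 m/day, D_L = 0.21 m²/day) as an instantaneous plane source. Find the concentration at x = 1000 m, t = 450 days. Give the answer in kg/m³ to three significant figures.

0.000482 kg/m³

For an instantaneous plane source, C(x,t) = M/(n_e·A·√(4πDt)) · exp(−(x−vt)²/(4Dt)), with n_e·A the pore (flow) area.
Plume center vt = 2.3 × 450 = 1035 m, so the well at 1000 m is 35 m upgradient of the peak.
√(4πDt) = 34.46 m, giving peak height M/(n_e·A·√(4πDt)) = 14/(0.30 × 110 × 34.46) = 0.01231 kg/m³.
(x−vt)²/(4Dt) = (-35)²/(4 × 0.21 × 450) = 3.241; exp(−3.241) = 0.03912.
C = 0.01231 × 0.03912 = 0.000482 kg/m³.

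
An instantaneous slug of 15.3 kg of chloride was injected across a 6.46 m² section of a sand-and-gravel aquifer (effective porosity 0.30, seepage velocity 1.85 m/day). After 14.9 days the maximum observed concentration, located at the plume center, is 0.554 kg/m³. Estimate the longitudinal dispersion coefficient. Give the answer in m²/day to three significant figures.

At the plume center C_max = M/(n_e·A·√(4πDt)), so D = M²/(4πt·(n_e·A·C_max)²).
n_e·A·C_max = 0.30 × 6.46 × 0.554 = 1.074 kg/m.
D = 15.3²/(4π × 14.9 × 1.074²) = 1.08 m²/day.

1.08 m²/day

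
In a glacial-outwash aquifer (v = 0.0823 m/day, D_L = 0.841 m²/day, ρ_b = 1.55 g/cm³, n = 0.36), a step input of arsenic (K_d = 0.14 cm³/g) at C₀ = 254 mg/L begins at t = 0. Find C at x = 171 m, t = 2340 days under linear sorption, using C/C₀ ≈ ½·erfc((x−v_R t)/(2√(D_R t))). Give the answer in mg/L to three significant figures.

38.7 mg/L

Retardation factor R = 1 + ρ_b·K_d/n = 1 + 1.55 × 0.14/0.36 = 1.603.
Sorption retards both mechanisms: v_R = v/R = 0.05134 m/day, D_R = D/R = 0.5246 m²/day.
v_R·t = 0.05134 × 2340 = 120.1356 m; 2√(D_R t) = 70.07 m; argument = (171 − 120.1356)/70.07 = 0.7259.
C = C₀ × ½·erfc(0.7259) = 254 × 0.1523 = 38.7 mg/L.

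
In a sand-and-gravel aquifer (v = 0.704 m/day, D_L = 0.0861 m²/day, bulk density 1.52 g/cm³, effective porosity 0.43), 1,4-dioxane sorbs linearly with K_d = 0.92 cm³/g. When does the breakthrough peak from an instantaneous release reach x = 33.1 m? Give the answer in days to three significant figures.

199 days

Retardation factor R = 1 + ρ_b·K_d/n = 1 + 1.52 × 0.92/0.43 = 4.252.
Sorption retards both mechanisms: v_R = v/R = 0.1656 m/day, D_R = D/R = 0.02025 m²/day.
Peak time from v_R²t² + 2D_R t − x² = 0: t = (√(D_R² + v_R²x²) − D_R)/v_R².
√(D_R² + v_R²x²) = √(0.02025² + 0.1656² × 33.1²) = 5.481; v_R² = 0.02742.
t = (5.481 − 0.02025)/0.02742 = 199 days.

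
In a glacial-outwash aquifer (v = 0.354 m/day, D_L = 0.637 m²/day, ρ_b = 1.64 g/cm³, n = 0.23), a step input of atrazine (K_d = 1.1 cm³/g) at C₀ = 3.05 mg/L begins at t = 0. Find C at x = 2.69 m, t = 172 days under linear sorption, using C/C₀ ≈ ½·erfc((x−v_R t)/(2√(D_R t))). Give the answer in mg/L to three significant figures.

2.44 mg/L

Retardation factor R = 1 + ρ_b·K_d/n = 1 + 1.64 × 1.1/0.23 = 8.843.
Sorption retards both mechanisms: v_R = v/R = 0.04003 m/day, D_R = D/R = 0.07203 m²/day.
v_R·t = 0.04003 × 172 = 6.88516 m; 2√(D_R t) = 7.040 m; argument = (2.69 − 6.88516)/7.040 = -0.5959.
C = C₀ × ½·erfc(-0.5959) = 3.05 × 0.8003 = 2.44 mg/L.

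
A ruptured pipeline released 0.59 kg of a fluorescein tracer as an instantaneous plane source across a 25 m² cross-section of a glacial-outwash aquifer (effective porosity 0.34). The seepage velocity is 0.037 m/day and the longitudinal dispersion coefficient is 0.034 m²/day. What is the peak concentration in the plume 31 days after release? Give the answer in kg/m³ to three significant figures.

0.0191 kg/m³

The peak of an instantaneous 1D plume sits at x = vt; there the Gaussian factor is 1 and C_max = M/(n_e·A·√(4πDt)), where n_e·A is the pore area the mass is dissolved in.
√(4πDt) = √(4π × 0.034 × 31) = 3.639 m, so C_max = 0.59/(0.34 × 25 × 3.639) = 0.0191 kg/m³.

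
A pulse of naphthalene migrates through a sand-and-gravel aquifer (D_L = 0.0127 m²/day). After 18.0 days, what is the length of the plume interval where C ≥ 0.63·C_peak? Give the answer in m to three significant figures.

The plume is Gaussian with σ = √(2Dt) = √(2 × 0.0127 × 18.0) = 0.6762 m.
C/C_peak = exp(−Δx²/(2σ²)) = 0.63 ⇒ Δx = σ·√(−2 ln 0.63) = 0.6762 × 0.9613 = 0.6500 m.
Width = 2Δx = 1.30 m.

1.30 m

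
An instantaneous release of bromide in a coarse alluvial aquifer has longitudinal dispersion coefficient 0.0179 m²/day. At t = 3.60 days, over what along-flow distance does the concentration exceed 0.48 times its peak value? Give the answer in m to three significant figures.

0.870 m

The plume is Gaussian with σ = √(2Dt) = √(2 × 0.0179 × 3.60) = 0.3590 m.
C/C_peak = exp(−Δx²/(2σ²)) = 0.48 ⇒ Δx = σ·√(−2 ln 0.48) = 0.3590 × 1.212 = 0.4351 m.
Width = 2Δx = 0.870 m.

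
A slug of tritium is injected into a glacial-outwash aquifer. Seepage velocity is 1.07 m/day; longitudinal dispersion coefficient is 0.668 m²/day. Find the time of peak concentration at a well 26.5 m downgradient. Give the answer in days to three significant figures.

24.2 days

For the 1D instantaneous-source solution, setting ∂C/∂t = 0 at fixed x gives v²t² + 2Dt − x² = 0, so t = (√(D² + v²x²) − D)/v².
√(D² + v²x²) = √(0.668² + 1.07² × 26.5²) = 28.36; v² = 1.1449.
t = (28.36 − 0.668)/1.1449 = 24.2 days (vs. the pure-advection estimate x/v = 24.8 d).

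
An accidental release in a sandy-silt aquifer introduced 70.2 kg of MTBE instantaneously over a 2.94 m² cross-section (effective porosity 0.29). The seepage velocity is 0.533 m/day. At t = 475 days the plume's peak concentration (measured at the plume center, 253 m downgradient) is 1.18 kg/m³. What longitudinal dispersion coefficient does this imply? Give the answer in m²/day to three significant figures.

At the plume center C_max = M/(n_e·A·√(4πDt)), so D = M²/(4πt·(n_e·A·C_max)²).
n_e·A·C_max = 0.29 × 2.94 × 1.18 = 1.006 kg/m.
D = 70.2²/(4π × 475 × 1.006²) = 0.816 m²/day.

0.816 m²/day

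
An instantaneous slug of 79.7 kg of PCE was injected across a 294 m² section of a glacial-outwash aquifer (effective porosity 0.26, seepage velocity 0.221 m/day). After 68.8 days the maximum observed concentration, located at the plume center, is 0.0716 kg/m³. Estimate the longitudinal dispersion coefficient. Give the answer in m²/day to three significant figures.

At the plume center C_max = M/(n_e·A·√(4πDt)), so D = M²/(4πt·(n_e·A·C_max)²).
n_e·A·C_max = 0.26 × 294 × 0.0716 = 5.473 kg/m.
D = 79.7²/(4π × 68.8 × 5.473²) = 0.245 m²/day.

0.245 m²/day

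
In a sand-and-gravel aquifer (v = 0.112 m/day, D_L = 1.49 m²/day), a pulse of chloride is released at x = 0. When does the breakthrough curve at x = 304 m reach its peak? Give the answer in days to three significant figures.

2600 days

For the 1D instantaneous-source solution, setting ∂C/∂t = 0 at fixed x gives v²t² + 2Dt − x² = 0, so t = (√(D² + v²x²) − D)/v².
√(D² + v²x²) = √(1.49² + 0.112² × 304²) = 34.08; v² = 0.012544.
t = (34.08 − 1.49)/0.012544 = 2600 days (vs. the pure-advection estimate x/v = 2710 d).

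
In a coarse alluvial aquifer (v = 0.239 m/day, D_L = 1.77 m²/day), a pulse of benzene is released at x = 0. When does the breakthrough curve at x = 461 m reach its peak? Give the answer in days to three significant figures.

For the 1D instantaneous-source solution, setting ∂C/∂t = 0 at fixed x gives v²t² + 2Dt − x² = 0, so t = (√(D² + v²x²) − D)/v².
√(D² + v²x²) = √(1.77² + 0.239² × 461²) = 110.2; v² = 0.057121.
t = (110.2 − 1.77)/0.057121 = 1900 days (vs. the pure-advection estimate x/v = 1930 d).

1900 days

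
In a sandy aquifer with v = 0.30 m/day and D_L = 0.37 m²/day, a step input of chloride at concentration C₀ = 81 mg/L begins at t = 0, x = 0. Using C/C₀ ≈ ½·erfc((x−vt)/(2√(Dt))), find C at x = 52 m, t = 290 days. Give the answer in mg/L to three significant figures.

For a continuous step input, C/C₀ ≈ ½·erfc((x−vt)/(2√(Dt))).
vt = 0.30 × 290 = 87 m and 2√(Dt) = 2√(0.37 × 290) = 20.72 m.
Argument (x−vt)/(2√(Dt)) = (52 − 87)/20.72 = -1.689; ½·erfc(-1.689) = 0.9915.
C = 81 × 0.9915 = 80.3 mg/L.

80.3 mg/L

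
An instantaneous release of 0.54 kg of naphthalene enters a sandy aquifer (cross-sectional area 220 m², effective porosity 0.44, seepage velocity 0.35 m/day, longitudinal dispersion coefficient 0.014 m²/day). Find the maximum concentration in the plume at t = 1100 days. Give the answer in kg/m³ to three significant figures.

0.000401 kg/m³

The peak of an instantaneous 1D plume sits at x = vt; there the Gaussian factor is 1 and C_max = M/(n_e·A·√(4πDt)), where n_e·A is the pore area the mass is dissolved in.
√(4πDt) = √(4π × 0.014 × 1100) = 13.91 m, so C_max = 0.54/(0.44 × 220 × 13.91) = 0.000401 kg/m³.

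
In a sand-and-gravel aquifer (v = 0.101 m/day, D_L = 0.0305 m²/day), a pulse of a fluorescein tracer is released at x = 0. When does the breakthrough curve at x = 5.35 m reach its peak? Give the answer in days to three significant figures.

For the 1D instantaneous-source solution, setting ∂C/∂t = 0 at fixed x gives v²t² + 2Dt − x² = 0, so t = (√(D² + v²x²) − D)/v².
√(D² + v²x²) = √(0.0305² + 0.101² × 5.35²) = 0.5412; v² = 0.010201.
t = (0.5412 − 0.0305)/0.010201 = 50.1 days (vs. the pure-advection estimate x/v = 53.0 d).

50.1 days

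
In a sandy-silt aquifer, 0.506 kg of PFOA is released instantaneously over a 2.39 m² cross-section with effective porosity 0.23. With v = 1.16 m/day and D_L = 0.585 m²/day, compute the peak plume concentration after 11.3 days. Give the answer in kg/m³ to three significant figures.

0.101 kg/m³

The peak of an instantaneous 1D plume sits at x = vt; there the Gaussian factor is 1 and C_max = M/(n_e·A·√(4πDt)), where n_e·A is the pore area the mass is dissolved in.
√(4πDt) = √(4π × 0.585 × 11.3) = 9.114 m, so C_max = 0.506/(0.23 × 2.39 × 9.114) = 0.101 kg/m³.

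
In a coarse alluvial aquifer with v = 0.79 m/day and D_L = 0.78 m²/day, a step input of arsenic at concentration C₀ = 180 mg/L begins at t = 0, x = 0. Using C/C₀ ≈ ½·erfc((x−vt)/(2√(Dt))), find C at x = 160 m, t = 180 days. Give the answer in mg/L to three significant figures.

For a continuous step input, C/C₀ ≈ ½·erfc((x−vt)/(2√(Dt))).
vt = 0.79 × 180 = 142.2 m and 2√(Dt) = 2√(0.78 × 180) = 23.70 m.
Argument (x−vt)/(2√(Dt)) = (160 − 142.2)/23.70 = 0.7511; ½·erfc(0.7511) = 0.1441.
C = 180 × 0.1441 = 25.9 mg/L.

25.9 mg/L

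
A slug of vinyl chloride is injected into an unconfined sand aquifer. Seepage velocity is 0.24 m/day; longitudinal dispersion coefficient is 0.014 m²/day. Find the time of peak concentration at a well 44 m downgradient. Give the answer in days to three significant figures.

For the 1D instantaneous-source solution, setting ∂C/∂t = 0 at fixed x gives v²t² + 2Dt − x² = 0, so t = (√(D² + v²x²) − D)/v².
√(D² + v²x²) = √(0.014² + 0.24² × 44²) = 10.56; v² = 0.0576.
t = (10.56 − 0.014)/0.0576 = 183 days (vs. the pure-advection estimate x/v = 183 d).

183 days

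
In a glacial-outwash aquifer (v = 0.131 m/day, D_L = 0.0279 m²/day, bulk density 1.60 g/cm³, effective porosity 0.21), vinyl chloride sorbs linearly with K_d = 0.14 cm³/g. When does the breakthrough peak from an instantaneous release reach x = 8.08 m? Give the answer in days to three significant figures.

124 days

Retardation factor R = 1 + ρ_b·K_d/n = 1 + 1.60 × 0.14/0.21 = 2.067.
Sorption retards both mechanisms: v_R = v/R = 0.06338 m/day, D_R = D/R = 0.01350 m²/day.
Peak time from v_R²t² + 2D_R t − x² = 0: t = (√(D_R² + v_R²x²) − D_R)/v_R².
√(D_R² + v_R²x²) = √(0.01350² + 0.06338² × 8.08²) = 0.5123; v_R² = 0.004017.
t = (0.5123 − 0.01350)/0.004017 = 124 days.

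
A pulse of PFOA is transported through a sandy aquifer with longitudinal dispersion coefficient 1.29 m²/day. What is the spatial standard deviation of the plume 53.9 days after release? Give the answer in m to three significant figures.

Dispersive spreading gives a Gaussian with σ² = 2Dt; advection only shifts the center.
σ = √(2 × 1.29 × 53.9) = 11.8 m.

11.8 m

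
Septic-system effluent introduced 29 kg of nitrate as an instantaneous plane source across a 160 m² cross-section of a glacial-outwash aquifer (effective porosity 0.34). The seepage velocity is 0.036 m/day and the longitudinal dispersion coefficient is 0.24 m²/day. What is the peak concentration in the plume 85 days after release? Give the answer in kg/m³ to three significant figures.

The peak of an instantaneous 1D plume sits at x = vt; there the Gaussian factor is 1 and C_max = M/(n_e·A·√(4πDt)), where n_e·A is the pore area the mass is dissolved in.
√(4πDt) = √(4π × 0.24 × 85) = 16.01 m, so C_max = 29/(0.34 × 160 × 16.01) = 0.0333 kg/m³.

0.0333 kg/m³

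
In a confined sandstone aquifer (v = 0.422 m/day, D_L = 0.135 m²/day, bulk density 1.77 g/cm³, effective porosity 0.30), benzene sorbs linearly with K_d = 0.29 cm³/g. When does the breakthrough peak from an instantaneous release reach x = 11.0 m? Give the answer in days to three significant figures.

Retardation factor R = 1 + ρ_b·K_d/n = 1 + 1.77 × 0.29/0.30 = 2.711.
Sorption retards both mechanisms: v_R = v/R = 0.1557 m/day, D_R = D/R = 0.04980 m²/day.
Peak time from v_R²t² + 2D_R t − x² = 0: t = (√(D_R² + v_R²x²) − D_R)/v_R².
√(D_R² + v_R²x²) = √(0.04980² + 0.1557² × 11.0²) = 1.713; v_R² = 0.02424.
t = (1.713 − 0.04980)/0.02424 = 68.6 days.

68.6 days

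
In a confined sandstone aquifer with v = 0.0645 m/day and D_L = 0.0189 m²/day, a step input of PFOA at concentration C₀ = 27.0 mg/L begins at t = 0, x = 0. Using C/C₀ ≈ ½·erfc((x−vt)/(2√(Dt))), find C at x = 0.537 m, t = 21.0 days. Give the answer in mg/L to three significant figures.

For a continuous step input, C/C₀ ≈ ½·erfc((x−vt)/(2√(Dt))).
vt = 0.0645 × 21.0 = 1.3545 m and 2√(Dt) = 2√(0.0189 × 21.0) = 1.260 m.
Argument (x−vt)/(2√(Dt)) = (0.537 − 1.3545)/1.260 = -0.6488; ½·erfc(-0.6488) = 0.8206.
C = 27.0 × 0.8206 = 22.2 mg/L.

22.2 mg/L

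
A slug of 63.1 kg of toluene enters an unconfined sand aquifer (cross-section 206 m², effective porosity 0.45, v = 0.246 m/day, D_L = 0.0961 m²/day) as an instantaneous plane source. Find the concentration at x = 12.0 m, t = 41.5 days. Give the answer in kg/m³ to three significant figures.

For an instantaneous plane source, C(x,t) = M/(n_e·A·√(4πDt)) · exp(−(x−vt)²/(4Dt)), with n_e·A the pore (flow) area.
Plume center vt = 0.246 × 41.5 = 10.209 m, so the well at 12.0 m is 1.791 m downgradient of the peak.
√(4πDt) = 7.079 m, giving peak height M/(n_e·A·√(4πDt)) = 63.1/(0.45 × 206 × 7.079) = 0.09616 kg/m³.
(x−vt)²/(4Dt) = (1.791)²/(4 × 0.0961 × 41.5) = 0.2011; exp(−0.2011) = 0.8178.
C = 0.09616 × 0.8178 = 0.0786 kg/m³.

0.0786 kg/m³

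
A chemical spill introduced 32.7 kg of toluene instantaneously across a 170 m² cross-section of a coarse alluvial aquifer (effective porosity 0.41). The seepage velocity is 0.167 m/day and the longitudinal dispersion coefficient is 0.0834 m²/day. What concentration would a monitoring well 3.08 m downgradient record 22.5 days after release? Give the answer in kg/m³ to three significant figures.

0.0909 kg/m³

For an instantaneous plane source, C(x,t) = M/(n_e·A·√(4πDt)) · exp(−(x−vt)²/(4Dt)), with n_e·A the pore (flow) area.
Plume center vt = 0.167 × 22.5 = 3.7575 m, so the well at 3.08 m is 0.6775 m upgradient of the peak.
√(4πDt) = 4.856 m, giving peak height M/(n_e·A·√(4πDt)) = 32.7/(0.41 × 170 × 4.856) = 0.09661 kg/m³.
(x−vt)²/(4Dt) = (-0.6775)²/(4 × 0.0834 × 22.5) = 0.06115; exp(−0.06115) = 0.9407.
C = 0.09661 × 0.9407 = 0.0909 kg/m³.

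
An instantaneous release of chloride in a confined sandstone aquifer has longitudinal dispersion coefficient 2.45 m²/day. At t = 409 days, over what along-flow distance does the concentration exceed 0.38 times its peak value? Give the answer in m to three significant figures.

The plume is Gaussian with σ = √(2Dt) = √(2 × 2.45 × 409) = 44.77 m.
C/C_peak = exp(−Δx²/(2σ²)) = 0.38 ⇒ Δx = σ·√(−2 ln 0.38) = 44.77 × 1.391 = 62.28 m.
Width = 2Δx = 125 m.

125 m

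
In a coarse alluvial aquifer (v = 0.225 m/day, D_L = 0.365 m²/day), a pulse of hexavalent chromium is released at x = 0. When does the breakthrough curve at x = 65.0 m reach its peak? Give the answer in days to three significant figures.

282 days

For the 1D instantaneous-source solution, setting ∂C/∂t = 0 at fixed x gives v²t² + 2Dt − x² = 0, so t = (√(D² + v²x²) − D)/v².
√(D² + v²x²) = √(0.365² + 0.225² × 65.0²) = 14.63; v² = 0.050625.
t = (14.63 − 0.365)/0.050625 = 282 days (vs. the pure-advection estimate x/v = 289 d).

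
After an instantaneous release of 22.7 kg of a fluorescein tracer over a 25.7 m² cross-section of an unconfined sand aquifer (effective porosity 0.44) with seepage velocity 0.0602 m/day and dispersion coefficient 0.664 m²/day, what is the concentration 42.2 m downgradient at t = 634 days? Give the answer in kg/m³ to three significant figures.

0.0273 kg/m³

For an instantaneous plane source, C(x,t) = M/(n_e·A·√(4πDt)) · exp(−(x−vt)²/(4Dt)), with n_e·A the pore (flow) area.
Plume center vt = 0.0602 × 634 = 38.1668 m, so the well at 42.2 m is 4.0332 m downgradient of the peak.
√(4πDt) = 72.73 m, giving peak height M/(n_e·A·√(4πDt)) = 22.7/(0.44 × 25.7 × 72.73) = 0.02760 kg/m³.
(x−vt)²/(4Dt) = (4.0332)²/(4 × 0.664 × 634) = 0.009660; exp(−0.009660) = 0.9904.
C = 0.02760 × 0.9904 = 0.0273 kg/m³.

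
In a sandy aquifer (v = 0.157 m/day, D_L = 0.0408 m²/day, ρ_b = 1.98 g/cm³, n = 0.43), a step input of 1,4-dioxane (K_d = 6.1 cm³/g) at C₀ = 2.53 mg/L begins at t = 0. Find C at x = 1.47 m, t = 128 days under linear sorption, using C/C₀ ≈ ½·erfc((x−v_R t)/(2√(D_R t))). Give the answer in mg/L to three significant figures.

0.245 mg/L

Retardation factor R = 1 + ρ_b·K_d/n = 1 + 1.98 × 6.1/0.43 = 29.09.
Sorption retards both mechanisms: v_R = v/R = 0.005397 m/day, D_R = D/R = 0.001403 m²/day.
v_R·t = 0.005397 × 128 = 0.690816 m; 2√(D_R t) = 0.8475 m; argument = (1.47 − 0.690816)/0.8475 = 0.9194.
C = C₀ × ½·erfc(0.9194) = 2.53 × 0.09676 = 0.245 mg/L.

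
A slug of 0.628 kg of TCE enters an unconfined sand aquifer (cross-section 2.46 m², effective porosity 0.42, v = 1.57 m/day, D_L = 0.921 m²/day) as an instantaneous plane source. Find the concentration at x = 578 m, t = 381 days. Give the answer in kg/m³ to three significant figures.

For an instantaneous plane source, C(x,t) = M/(n_e·A·√(4πDt)) · exp(−(x−vt)²/(4Dt)), with n_e·A the pore (flow) area.
Plume center vt = 1.57 × 381 = 598.17 m, so the well at 578 m is 20.17 m upgradient of the peak.
√(4πDt) = 66.40 m, giving peak height M/(n_e·A·√(4πDt)) = 0.628/(0.42 × 2.46 × 66.40) = 0.009154 kg/m³.
(x−vt)²/(4Dt) = (-20.17)²/(4 × 0.921 × 381) = 0.2898; exp(−0.2898) = 0.7484.
C = 0.009154 × 0.7484 = 0.00685 kg/m³.

0.00685 kg/m³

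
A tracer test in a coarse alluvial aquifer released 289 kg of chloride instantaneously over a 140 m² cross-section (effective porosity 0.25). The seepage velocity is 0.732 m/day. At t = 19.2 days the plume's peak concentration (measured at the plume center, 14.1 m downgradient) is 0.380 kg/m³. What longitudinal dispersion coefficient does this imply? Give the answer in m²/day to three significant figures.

At the plume center C_max = M/(n_e·A·√(4πDt)), so D = M²/(4πt·(n_e·A·C_max)²).
n_e·A·C_max = 0.25 × 140 × 0.380 = 13.30 kg/m.
D = 289²/(4π × 19.2 × 13.30²) = 1.96 m²/day.

1.96 m²/day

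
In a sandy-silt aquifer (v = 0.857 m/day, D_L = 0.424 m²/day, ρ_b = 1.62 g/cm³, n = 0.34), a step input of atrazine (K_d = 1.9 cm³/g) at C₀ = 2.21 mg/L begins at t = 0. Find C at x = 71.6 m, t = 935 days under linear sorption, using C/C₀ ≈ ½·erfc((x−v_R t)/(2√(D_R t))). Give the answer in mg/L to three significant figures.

Retardation factor R = 1 + ρ_b·K_d/n = 1 + 1.62 × 1.9/0.34 = 10.05.
Sorption retards both mechanisms: v_R = v/R = 0.08527 m/day, D_R = D/R = 0.04219 m²/day.
v_R·t = 0.08527 × 935 = 79.72745 m; 2√(D_R t) = 12.56 m; argument = (71.6 − 79.72745)/12.56 = -0.6471.
C = C₀ × ½·erfc(-0.6471) = 2.21 × 0.8199 = 1.81 mg/L.

1.81 mg/L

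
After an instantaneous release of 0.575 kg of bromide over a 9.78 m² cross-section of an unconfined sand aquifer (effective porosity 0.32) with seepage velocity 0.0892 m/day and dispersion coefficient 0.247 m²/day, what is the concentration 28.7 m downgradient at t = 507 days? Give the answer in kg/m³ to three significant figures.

For an instantaneous plane source, C(x,t) = M/(n_e·A·√(4πDt)) · exp(−(x−vt)²/(4Dt)), with n_e·A the pore (flow) area.
Plume center vt = 0.0892 × 507 = 45.2244 m, so the well at 28.7 m is 16.5244 m upgradient of the peak.
√(4πDt) = 39.67 m, giving peak height M/(n_e·A·√(4πDt)) = 0.575/(0.32 × 9.78 × 39.67) = 0.004631 kg/m³.
(x−vt)²/(4Dt) = (-16.5244)²/(4 × 0.247 × 507) = 0.5451; exp(−0.5451) = 0.5798.
C = 0.004631 × 0.5798 = 0.00269 kg/m³.

0.00269 kg/m³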